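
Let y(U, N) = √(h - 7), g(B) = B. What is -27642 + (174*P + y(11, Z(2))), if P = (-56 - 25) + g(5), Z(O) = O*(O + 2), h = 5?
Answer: -40866 + I*√2 ≈ -40866.0 + 1.4142*I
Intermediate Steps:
Z(O) = O*(2 + O)
y(U, N) = I*√2 (y(U, N) = √(5 - 7) = √(-2) = I*√2)
P = -76 (P = (-56 - 25) + 5 = -81 + 5 = -76)
-27642 + (174*P + y(11, Z(2))) = -27642 + (174*(-76) + I*√2) = -27642 + (-13224 + I*√2) = -40866 + I*√2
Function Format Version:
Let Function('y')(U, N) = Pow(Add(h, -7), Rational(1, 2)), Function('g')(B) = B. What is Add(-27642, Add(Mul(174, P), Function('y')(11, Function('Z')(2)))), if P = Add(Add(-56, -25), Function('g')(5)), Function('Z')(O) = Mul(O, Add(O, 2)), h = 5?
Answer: Add(-40866, Mul(I, Pow(2, Rational(1, 2)))) ≈ Add(-40866., Mul(1.4142, I))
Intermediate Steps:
Function('Z')(O) = Mul(O, Add(2, O))
Function('y')(U, N) = Mul(I, Pow(2, Rational(1, 2))) (Function('y')(U, N) = Pow(Add(5, -7), Rational(1, 2)) = Pow(-2, Rational(1, 2)) = Mul(I, Pow(2, Rational(1, 2))))
P = -76 (P = Add(Add(-56, -25), 5) = Add(-81, 5) = -76)
Add(-27642, Add(Mul(174, P), Function('y')(11, Function('Z')(2)))) = Add(-27642, Add(Mul(174, -76), Mul(I, Pow(2, Rational(1, 2))))) = Add(-27642, Add(-13224, Mul(I, Pow(2, Rational(1, 2))))) = Add(-40866, Mul(I, Pow(2, Rational(1, 2))))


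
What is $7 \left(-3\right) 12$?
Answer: $-252$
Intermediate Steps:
$7 \left(-3\right) 12 = \left(-21\right) 12 = -252$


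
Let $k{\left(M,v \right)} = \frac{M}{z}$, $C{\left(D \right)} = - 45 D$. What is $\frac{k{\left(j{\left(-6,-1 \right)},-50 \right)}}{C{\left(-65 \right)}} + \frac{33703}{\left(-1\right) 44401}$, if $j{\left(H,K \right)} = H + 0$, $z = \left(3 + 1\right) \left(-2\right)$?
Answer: $- \frac{131397299}{173163900} \approx -0.7588$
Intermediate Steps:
$z = -8$ ($z = 4 \left(-2\right) = -8$)
$j{\left(H,K \right)} = H$
$k{\left(M,v \right)} = - \frac{M}{8}$ ($k{\left(M,v \right)} = \frac{M}{-8} = M \left(- \frac{1}{8}\right) = - \frac{M}{8}$)
$\frac{k{\left(j{\left(-6,-1 \right)},-50 \right)}}{C{\left(-65 \right)}} + \frac{33703}{\left(-1\right) 44401} = \frac{\left(- \frac{1}{8}\right) \left(-6\right)}{\left(-45\right) \left(-65\right)} + \frac{33703}{\left(-1\right) 44401} = \frac{3}{4 \cdot 2925} + \frac{33703}{-44401} = \frac{3}{4} \cdot \frac{1}{2925} + 33703 \left(- \frac{1}{44401}\right) = \frac{1}{3900} - \frac{33703}{44401} = - \frac{131397299}{173163900}$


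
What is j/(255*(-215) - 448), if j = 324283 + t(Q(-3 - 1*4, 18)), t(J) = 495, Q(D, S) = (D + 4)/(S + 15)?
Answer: -324778/55273 ≈ -5.8759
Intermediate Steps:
Q(D, S) = (4 + D)/(15 + S)
j = 324778 (j = 324283 + 495 = 324778)
j/(255*(-215) - 448) = 324778/(255*(-215) - 448) = 324778/(-54825 - 448) = 324778/(-55273) = 324778*(-1/55273) = -324778/55273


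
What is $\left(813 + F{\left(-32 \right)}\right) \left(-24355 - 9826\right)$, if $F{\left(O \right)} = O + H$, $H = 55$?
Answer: $-28575316$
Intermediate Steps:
$F{\left(O \right)} = 55 + O$ ($F{\left(O \right)} = O + 55 = 55 + O$)
$\left(813 + F{\left(-32 \right)}\right) \left(-24355 - 9826\right) = \left(813 + \left(55 - 32\right)\right) \left(-24355 - 9826\right) = \left(813 + 23\right) \left(-34181\right) = 836 \left(-34181\right) = -28575316$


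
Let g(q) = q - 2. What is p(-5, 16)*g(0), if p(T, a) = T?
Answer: 10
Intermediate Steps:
g(q) = -2 + q
p(-5, 16)*g(0) = -5*(-2 + 0) = -5*(-2) = 10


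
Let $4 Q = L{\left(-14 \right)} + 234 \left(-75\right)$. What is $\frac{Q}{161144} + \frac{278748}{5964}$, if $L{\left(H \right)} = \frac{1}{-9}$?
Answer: $\frac{134677201489}{2883188448} \approx 46.711$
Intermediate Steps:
$L{\left(H \right)} = - \frac{1}{9}$
$Q = - \frac{157951}{36}$ ($Q = \frac{- \frac{1}{9} + 234 \left(-75\right)}{4} = \frac{- \frac{1}{9} - 17550}{4} = \frac{1}{4} \left(- \frac{157951}{9}\right) = - \frac{157951}{36} \approx -4387.5$)
$\frac{Q}{161144} + \frac{278748}{5964} = - \frac{157951}{36 \cdot 161144} + \frac{278748}{5964} = \left(- \frac{157951}{36}\right) \frac{1}{161144} + 278748 \cdot \frac{1}{5964} = - \frac{157951}{5801184} + \frac{23229}{497} = \frac{134677201489}{2883188448}$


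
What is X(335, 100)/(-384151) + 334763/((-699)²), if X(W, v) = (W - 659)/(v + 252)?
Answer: 11316799203425/16517297522088 ≈ 0.68515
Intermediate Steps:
X(W, v) = (-659 + W)/(252 + v)
X(335, 100)/(-384151) + 334763/((-699)²) = ((-659 + 335)/(252 + 100))/(-384151) + 334763/((-699)²) = (-324/352)*(-1/384151) + 334763/488601 = ((1/352)*(-324))*(-1/384151) + 334763*(1/488601) = -81/88*(-1/384151) + 334763/488601 = 81/33805288 + 334763/488601 = 11316799203425/16517297522088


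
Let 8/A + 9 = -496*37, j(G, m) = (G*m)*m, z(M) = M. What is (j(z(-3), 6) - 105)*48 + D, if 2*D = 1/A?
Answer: -181945/16 ≈ -11372.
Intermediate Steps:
j(G, m) = G*m²
A = -8/18361 (A = 8/(-9 - 496*37) = 8/(-9 - 18352) = 8/(-18361) = 8*(-1/18361) = -8/18361 ≈ -0.00043571)
D = -18361/16 (D = 1/(2*(-8/18361)) = (½)*(-18361/8) = -18361/16 ≈ -1147.6)
(j(z(-3), 6) - 105)*48 + D = (-3*6² - 105)*48 - 18361/16 = (-3*36 - 105)*48 - 18361/16 = (-108 - 105)*48 - 18361/16 = -213*48 - 18361/16 = -10224 - 18361/16 = -181945/16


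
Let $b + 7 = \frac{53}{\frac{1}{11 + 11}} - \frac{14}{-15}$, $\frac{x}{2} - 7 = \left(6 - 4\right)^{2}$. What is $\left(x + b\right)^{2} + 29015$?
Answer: $\frac{320845816}{225} \approx 1.426 \cdot 10^{6}$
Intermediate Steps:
$x = 22$ ($x = 14 + 2 \left(6 - 4\right)^{2} = 14 + 2 \cdot 2^{2} = 14 + 2 \cdot 4 = 14 + 8 = 22$)
$b = \frac{17399}{15}$ ($b = -7 + \left(\frac{53}{\frac{1}{11 + 11}} - \frac{14}{-15}\right) = -7 - \left(- \frac{14}{15} - \frac{53}{\frac{1}{22}}\right) = -7 + \left(53 \frac{1}{\frac{1}{22}} + \frac{14}{15}\right) = -7 + \left(53 \cdot 22 + \frac{14}{15}\right) = -7 + \left(1166 + \frac{14}{15}\right) = -7 + \frac{17504}{15} = \frac{17399}{15} \approx 1159.9$)
$\left(x + b\right)^{2} + 29015 = \left(22 + \frac{17399}{15}\right)^{2} + 29015 = \left(\frac{17729}{15}\right)^{2} + 29015 = \frac{314317441}{225} + 29015 = \frac{320845816}{225}$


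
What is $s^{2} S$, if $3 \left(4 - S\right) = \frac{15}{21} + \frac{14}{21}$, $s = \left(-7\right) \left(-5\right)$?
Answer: $\frac{39025}{9} \approx 4336.1$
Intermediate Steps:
$s = 35$
$S = \frac{223}{63}$ ($S = 4 - \frac{\frac{15}{21} + \frac{14}{21}}{3} = 4 - \frac{15 \cdot \frac{1}{21} + 14 \cdot \frac{1}{21}}{3} = 4 - \frac{\frac{5}{7} + \frac{2}{3}}{3} = 4 - \frac{29}{63} = \frac{223}{63} \approx 3.5397$)
$s^{2} S = 35^{2} \cdot \frac{223}{63} = 1225 \cdot \frac{223}{63} = \frac{39025}{9}$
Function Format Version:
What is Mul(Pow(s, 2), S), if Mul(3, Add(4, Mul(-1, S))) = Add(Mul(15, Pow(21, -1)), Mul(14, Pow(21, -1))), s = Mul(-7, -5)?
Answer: Rational(39025, 9) ≈ 4336.1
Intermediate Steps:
s = 35
S = Rational(223, 63) (S = Add(4, Mul(Rational(-1, 3), Add(Mul(15, Pow(21, -1)), Mul(14, Pow(21, -1))))) = Add(4, Mul(Rational(-1, 3), Add(Mul(15, Rational(1, 21)), Mul(14, Rational(1, 21))))) = Add(4, Mul(Rational(-1, 3), Add(Rational(5, 7), Rational(2, 3)))) = Add(4, Mul(Rational(-1, 3), Rational(29, 21))) = Add(4, Rational(-29, 63)) = Rational(223, 63) ≈ 3.5397)
Mul(Pow(s, 2), S) = Mul(Pow(35, 2), Rational(223, 63)) = Mul(1225, Rational(223, 63)) = Rational(39025, 9)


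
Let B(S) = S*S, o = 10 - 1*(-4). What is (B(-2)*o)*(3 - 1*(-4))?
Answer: 392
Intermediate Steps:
o = 14 (o = 10 + 4 = 14)
B(S) = S²
(B(-2)*o)*(3 - 1*(-4)) = ((-2)²*14)*(3 - 1*(-4)) = (4*14)*(3 + 4) = 56*7 = 392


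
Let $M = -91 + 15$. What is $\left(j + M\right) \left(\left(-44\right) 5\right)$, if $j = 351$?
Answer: $-60500$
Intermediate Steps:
$M = -76$
$\left(j + M\right) \left(\left(-44\right) 5\right) = \left(351 - 76\right) \left(\left(-44\right) 5\right) = 275 \left(-220\right) = -60500$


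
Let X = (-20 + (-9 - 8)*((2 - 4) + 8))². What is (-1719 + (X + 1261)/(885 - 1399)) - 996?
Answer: -1411655/514 ≈ -2746.4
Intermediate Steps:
X = 14884 (X = (-20 - 17*(-2 + 8))² = (-20 - 17*6)² = (-20 - 102)² = (-122)² = 14884)
(-1719 + (X + 1261)/(885 - 1399)) - 996 = (-1719 + (14884 + 1261)/(885 - 1399)) - 996 = (-1719 + 16145/(-514)) - 996 = (-1719 + 16145*(-1/514)) - 996 = (-1719 - 16145/514) - 996 = -899711/514 - 996 = -1411655/514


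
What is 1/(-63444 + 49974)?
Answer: -1/13470 ≈ -7.4239e-5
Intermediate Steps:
1/(-63444 + 49974) = 1/(-13470) = -1/13470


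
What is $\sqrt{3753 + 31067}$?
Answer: $2 \sqrt{8705} \approx 186.6$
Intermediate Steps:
$\sqrt{3753 + 31067} = \sqrt{34820} = 2 \sqrt{8705}$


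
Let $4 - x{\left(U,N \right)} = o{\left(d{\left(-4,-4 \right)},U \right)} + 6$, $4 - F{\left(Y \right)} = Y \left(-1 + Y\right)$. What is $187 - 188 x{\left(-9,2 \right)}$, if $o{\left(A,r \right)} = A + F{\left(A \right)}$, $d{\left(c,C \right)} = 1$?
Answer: $1503$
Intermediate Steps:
$F{\left(Y \right)} = 4 - Y \left(-1 + Y\right)$
$o{\left(A,r \right)} = 4 - A^{2} + 2 A$ ($o{\left(A,r \right)} = A + \left(4 + A - A^{2}\right) = 4 - A^{2} + 2 A$)
$x{\left(U,N \right)} = -7$ ($x{\left(U,N \right)} = 4 - \left(\left(4 - 1^{2} + 2 \cdot 1\right) + 6\right) = 4 - \left(\left(4 - 1 + 2\right) + 6\right) = 4 - \left(5 + 6\right) = 4 - 11 = -7$)
$187 - 188 x{\left(-9,2 \right)} = 187 - -1316 = 187 + 1316 = 1503$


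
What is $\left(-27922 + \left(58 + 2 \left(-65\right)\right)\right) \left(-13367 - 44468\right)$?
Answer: $1619032990$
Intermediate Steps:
$\left(-27922 + \left(58 + 2 \left(-65\right)\right)\right) \left(-13367 - 44468\right) = \left(-27922 + \left(58 - 130\right)\right) \left(-57835\right) = \left(-27922 - 72\right) \left(-57835\right) = \left(-27994\right) \left(-57835\right) = 1619032990$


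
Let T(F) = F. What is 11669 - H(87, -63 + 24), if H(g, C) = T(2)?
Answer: 11667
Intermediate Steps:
H(g, C) = 2
11669 - H(87, -63 + 24) = 11669 - 1*2 = 11669 - 2 = 11667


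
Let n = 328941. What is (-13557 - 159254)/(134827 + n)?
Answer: -5959/15992 ≈ -0.37262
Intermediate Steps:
(-13557 - 159254)/(134827 + n) = (-13557 - 159254)/(134827 + 328941) = -172811/463768 = -172811*1/463768 = -5959/15992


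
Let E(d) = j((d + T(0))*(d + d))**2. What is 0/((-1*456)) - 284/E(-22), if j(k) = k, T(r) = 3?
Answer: -71/174724 ≈ -0.00040636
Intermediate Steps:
E(d) = 4*d**2*(3 + d)**2 (E(d) = ((d + 3)*(d + d))**2 = ((3 + d)*(2*d))**2 = (2*d*(3 + d))**2 = 4*d**2*(3 + d)**2)
0/((-1*456)) - 284/E(-22) = 0/((-1*456)) - 284*1/(1936*(3 - 22)**2) = 0/(-456) - 284/(4*484*(-19)**2) = 0*(-1/456) - 284/(4*484*361) = 0 - 284/698896 = 0 - 284*1/698896 = 0 - 71/174724 = -71/174724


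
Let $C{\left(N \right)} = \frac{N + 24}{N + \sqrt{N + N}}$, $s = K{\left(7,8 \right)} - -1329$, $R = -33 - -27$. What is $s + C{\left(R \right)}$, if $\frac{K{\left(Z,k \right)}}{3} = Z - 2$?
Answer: $\frac{5367}{4} - \frac{3 i \sqrt{3}}{4} \approx 1341.8 - 1.299 i$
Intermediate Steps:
$K{\left(Z,k \right)} = -6 + 3 Z$ ($K{\left(Z,k \right)} = 3 \left(Z - 2\right) = 3 \left(-2 + Z\right) = -6 + 3 Z$)
$R = -6$ ($R = -33 + 27 = -6$)
$s = 1344$ ($s = \left(-6 + 3 \cdot 7\right) - -1329 = \left(-6 + 21\right) + 1329 = 15 + 1329 = 1344$)
$C{\left(N \right)} = \frac{24 + N}{N + \sqrt{2} \sqrt{N}}$ ($C{\left(N \right)} = \frac{24 + N}{N + \sqrt{2 N}} = \frac{24 + N}{N + \sqrt{2} \sqrt{N}}$)
$s + C{\left(R \right)} = 1344 + \frac{24 - 6}{-6 + \sqrt{2} \sqrt{-6}} = 1344 + \frac{1}{-6 + \sqrt{2} i \sqrt{6}} \cdot 18 = 1344 + \frac{1}{-6 + 2 i \sqrt{3}} \cdot 18 = 1344 + \frac{18}{-6 + 2 i \sqrt{3}}$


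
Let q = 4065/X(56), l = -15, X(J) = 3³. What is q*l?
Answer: -6775/3 ≈ -2258.3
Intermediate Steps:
X(J) = 27
q = 1355/9 (q = 4065/27 = 4065*(1/27) = 1355/9 ≈ 150.56)
q*l = (1355/9)*(-15) = -6775/3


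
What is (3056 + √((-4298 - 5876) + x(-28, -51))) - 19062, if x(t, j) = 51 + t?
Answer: -16006 + I*√10151 ≈ -16006.0 + 100.75*I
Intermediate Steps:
(3056 + √((-4298 - 5876) + x(-28, -51))) - 19062 = (3056 + √((-4298 - 5876) + (51 - 28))) - 19062 = (3056 + √(-10174 + 23)) - 19062 = (3056 + √(-10151)) - 19062 = (3056 + I*√10151) - 19062 = -16006 + I*√10151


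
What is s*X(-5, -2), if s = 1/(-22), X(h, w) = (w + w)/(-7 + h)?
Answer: -1/66 ≈ -0.015152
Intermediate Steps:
X(h, w) = 2*w/(-7 + h) (X(h, w) = (2*w)/(-7 + h) = 2*w/(-7 + h))
s = -1/22 ≈ -0.045455
s*X(-5, -2) = -(-2)/(11*(-7 - 5)) = -(-2)/(11*(-12)) = -(-2)*(-1)/(11*12) = -1/22*⅓ = -1/66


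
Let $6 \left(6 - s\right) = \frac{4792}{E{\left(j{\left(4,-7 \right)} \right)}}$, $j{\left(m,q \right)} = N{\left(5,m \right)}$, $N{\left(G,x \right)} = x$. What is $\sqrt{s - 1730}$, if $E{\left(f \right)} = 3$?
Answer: $\frac{2 i \sqrt{4478}}{3} \approx 44.612 i$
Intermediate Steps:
$j{\left(m,q \right)} = m$
$s = - \frac{2342}{9}$ ($s = 6 - \frac{4792 \cdot \frac{1}{3}}{6} = 6 - \frac{2396}{9} = - \frac{2342}{9} \approx -260.22$)
$\sqrt{s - 1730} = \sqrt{- \frac{2342}{9} - 1730} = \sqrt{- \frac{17912}{9}} = \frac{2 i \sqrt{4478}}{3}$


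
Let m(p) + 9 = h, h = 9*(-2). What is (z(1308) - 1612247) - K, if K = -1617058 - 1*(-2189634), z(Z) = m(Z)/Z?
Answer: -952582837/436 ≈ -2.1848e+6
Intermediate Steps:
h = -18
m(p) = -27 (m(p) = -9 - 18 = -27)
z(Z) = -27/Z
K = 572576 (K = -1617058 + 2189634 = 572576)
(z(1308) - 1612247) - K = (-27/1308 - 1612247) - 1*572576 = (-27*1/1308 - 1612247) - 572576 = (-9/436 - 1612247) - 572576 = -702939701/436 - 572576 = -952582837/436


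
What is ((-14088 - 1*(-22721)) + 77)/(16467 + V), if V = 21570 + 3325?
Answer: 4355/20681 ≈ 0.21058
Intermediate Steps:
V = 24895
((-14088 - 1*(-22721)) + 77)/(16467 + V) = ((-14088 - 1*(-22721)) + 77)/(16467 + 24895) = ((-14088 + 22721) + 77)/41362 = (8633 + 77)*(1/41362) = 8710*(1/41362) = 4355/20681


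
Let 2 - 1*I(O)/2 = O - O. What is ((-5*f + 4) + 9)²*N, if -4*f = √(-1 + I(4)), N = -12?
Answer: -8337/4 - 390*√3 ≈ -2759.8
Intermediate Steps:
I(O) = 4 (I(O) = 4 - 2*(O - O) = 4 - 2*0 = 4 + 0 = 4)
f = -√3/4 (f = -√(-1 + 4)/4 = -√3/4 ≈ -0.43301)
((-5*f + 4) + 9)²*N = ((-(-5)*√3/4 + 4) + 9)²*(-12) = ((5*√3/4 + 4) + 9)²*(-12) = ((4 + 5*√3/4) + 9)²*(-12) = (13 + 5*√3/4)²*(-12) = -12*(13 + 5*√3/4)²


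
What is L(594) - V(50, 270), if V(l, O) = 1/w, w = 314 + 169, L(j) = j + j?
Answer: 573803/483 ≈ 1188.0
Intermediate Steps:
L(j) = 2*j
w = 483
V(l, O) = 1/483
L(594) - V(50, 270) = 2*594 - 1*1/483 = 1188 - 1/483 = 573803/483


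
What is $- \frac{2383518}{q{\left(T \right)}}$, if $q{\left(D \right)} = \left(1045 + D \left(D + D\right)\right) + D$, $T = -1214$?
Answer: $- \frac{2383518}{2947423} \approx -0.80868$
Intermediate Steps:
$q{\left(D \right)} = 1045 + D + 2 D^{2}$ ($q{\left(D \right)} = \left(1045 + D 2 D\right) + D = \left(1045 + 2 D^{2}\right) + D = 1045 + D + 2 D^{2}$)
$- \frac{2383518}{q{\left(T \right)}} = - \frac{2383518}{1045 - 1214 + 2 \left(-1214\right)^{2}} = - \frac{2383518}{1045 - 1214 + 2 \cdot 1473796} = - \frac{2383518}{1045 - 1214 + 2947592} = - \frac{2383518}{2947423}$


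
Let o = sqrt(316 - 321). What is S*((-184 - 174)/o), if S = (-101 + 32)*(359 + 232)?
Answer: -14598882*I*sqrt(5)/5 ≈ -6.5288e+6*I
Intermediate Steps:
o = I*sqrt(5) (o = sqrt(-5) = I*sqrt(5) ≈ 2.2361*I)
S = -40779 (S = -69*591 = -40779)
S*((-184 - 174)/o) = -40779*(-184 - 174)/(I*sqrt(5)) = -(-14598882)*(-I*sqrt(5)/5) = -14598882*I*sqrt(5)/5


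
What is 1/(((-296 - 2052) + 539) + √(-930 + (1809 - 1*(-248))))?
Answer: -1809/3271354 - 7*√23/3271354 ≈ -0.00056324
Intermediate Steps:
1/(((-296 - 2052) + 539) + √(-930 + (1809 - 1*(-248)))) = 1/((-2348 + 539) + √(-930 + (1809 + 248))) = 1/(-1809 + √(-930 + 2057)) = 1/(-1809 + √1127) = 1/(-1809 + 7*√23)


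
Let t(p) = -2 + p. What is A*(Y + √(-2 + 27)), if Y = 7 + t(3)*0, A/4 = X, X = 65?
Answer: 3120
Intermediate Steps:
A = 260 (A = 4*65 = 260)
Y = 7 (Y = 7 + (-2 + 3)*0 = 7 + 1*0 = 7 + 0 = 7)
A*(Y + √(-2 + 27)) = 260*(7 + √(-2 + 27)) = 260*(7 + √25) = 260*(7 + 5) = 260*12 = 3120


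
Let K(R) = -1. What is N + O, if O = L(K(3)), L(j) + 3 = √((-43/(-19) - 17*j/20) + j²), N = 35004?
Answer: 35001 + √148485/190 ≈ 35003.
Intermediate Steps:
L(j) = -3 + √(43/19 + j² - 17*j/20) (L(j) = -3 + √((-43/(-19) - 17*j/20) + j²) = -3 + √((-43*(-1/19) - 17*j*(1/20)) + j²) = -3 + √((43/19 - 17*j/20) + j²) = -3 + √(43/19 + j² - 17*j/20))
O = -3 + √148485/190 (O = -3 + √(81700 - 30685*(-1) + 36100*(-1)²)/190 = -3 + √(81700 + 30685 + 36100*1)/190 = -3 + √(81700 + 30685 + 36100)/190 = -3 + √148485/190 ≈ -0.97191)
N + O = 35004 + (-3 + √148485/190) = 35001 + √148485/190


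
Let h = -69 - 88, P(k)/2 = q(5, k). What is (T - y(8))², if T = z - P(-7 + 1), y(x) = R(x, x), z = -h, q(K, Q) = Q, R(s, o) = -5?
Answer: 30276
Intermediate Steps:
P(k) = 2*k
h = -157
z = 157 (z = -1*(-157) = 157)
y(x) = -5
T = 169 (T = 157 - 2*(-7 + 1) = 157 - 2*(-6) = 157 - 1*(-12) = 157 + 12 = 169)
(T - y(8))² = (169 - 1*(-5))² = (169 + 5)² = 174² = 30276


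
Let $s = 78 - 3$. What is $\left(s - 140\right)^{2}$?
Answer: $4225$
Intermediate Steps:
$s = 75$
$\left(s - 140\right)^{2} = \left(75 - 140\right)^{2} = \left(-65\right)^{2} = 4225$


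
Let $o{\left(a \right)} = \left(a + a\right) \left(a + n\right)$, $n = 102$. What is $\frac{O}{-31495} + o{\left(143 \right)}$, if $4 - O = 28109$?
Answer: $\frac{441376551}{6299} \approx 70071.0$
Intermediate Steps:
$O = -28105$ ($O = 4 - 28109 = -28105$)
$o{\left(a \right)} = 2 a \left(102 + a\right)$ ($o{\left(a \right)} = \left(a + a\right) \left(a + 102\right) = 2 a \left(102 + a\right)$)
$\frac{O}{-31495} + o{\left(143 \right)} = - \frac{28105}{-31495} + 2 \cdot 143 \left(102 + 143\right) = \left(-28105\right) \left(- \frac{1}{31495}\right) + 2 \cdot 143 \cdot 245 = \frac{5621}{6299} + 70070 = \frac{441376551}{6299}$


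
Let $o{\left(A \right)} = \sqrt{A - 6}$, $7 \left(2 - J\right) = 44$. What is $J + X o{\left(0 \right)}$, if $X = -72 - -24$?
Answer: $- \frac{30}{7} - 48 i \sqrt{6} \approx -4.2857 - 117.58 i$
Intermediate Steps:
$J = - \frac{30}{7}$ ($J = 2 - \frac{44}{7} = - \frac{30}{7} \approx -4.2857$)
$o{\left(A \right)} = \sqrt{-6 + A}$
$X = -48$ ($X = -72 + 24 = -48$)
$J + X o{\left(0 \right)} = - \frac{30}{7} - 48 \sqrt{-6 + 0} = - \frac{30}{7} - 48 \sqrt{-6} = - \frac{30}{7} - 48 i \sqrt{6}$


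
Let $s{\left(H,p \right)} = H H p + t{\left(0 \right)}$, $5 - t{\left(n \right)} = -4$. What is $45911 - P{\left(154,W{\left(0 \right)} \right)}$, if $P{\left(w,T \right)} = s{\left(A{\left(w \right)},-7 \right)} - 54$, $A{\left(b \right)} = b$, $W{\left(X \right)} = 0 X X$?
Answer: $211968$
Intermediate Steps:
$W{\left(X \right)} = 0$ ($W{\left(X \right)} = 0 X = 0$)
$t{\left(n \right)} = 9$ ($t{\left(n \right)} = 5 - -4 = 5 + 4 = 9$)
$s{\left(H,p \right)} = 9 + p H^{2}$ ($s{\left(H,p \right)} = H H p + 9 = H^{2} p + 9 = p H^{2} + 9 = 9 + p H^{2}$)
$P{\left(w,T \right)} = -45 - 7 w^{2}$ ($P{\left(w,T \right)} = \left(9 - 7 w^{2}\right) - 54 = -45 - 7 w^{2}$)
$45911 - P{\left(154,W{\left(0 \right)} \right)} = 45911 - \left(-45 - 7 \cdot 154^{2}\right) = 45911 - \left(-45 - 166012\right) = 45911 - -166057 = 45911 + 166057 = 211968$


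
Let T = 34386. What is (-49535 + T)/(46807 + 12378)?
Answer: -15149/59185 ≈ -0.25596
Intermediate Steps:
(-49535 + T)/(46807 + 12378) = (-49535 + 34386)/(46807 + 12378) = -15149/59185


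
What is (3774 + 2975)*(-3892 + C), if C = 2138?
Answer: -11837746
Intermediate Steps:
(3774 + 2975)*(-3892 + C) = (3774 + 2975)*(-3892 + 2138) = 6749*(-1754) = -11837746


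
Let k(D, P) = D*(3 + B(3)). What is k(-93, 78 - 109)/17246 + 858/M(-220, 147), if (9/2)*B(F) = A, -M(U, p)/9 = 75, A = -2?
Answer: -4985831/3880350 ≈ -1.2849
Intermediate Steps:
M(U, p) = -675 (M(U, p) = -9*75 = -675)
B(F) = -4/9 (B(F) = (2/9)*(-2) = -4/9)
k(D, P) = 23*D/9 (k(D, P) = D*(3 - 4/9) = D*(23/9) = 23*D/9)
k(-93, 78 - 109)/17246 + 858/M(-220, 147) = ((23/9)*(-93))/17246 + 858/(-675) = -713/3*1/17246 + 858*(-1/675) = -713/51738 - 286/225 = -4985831/3880350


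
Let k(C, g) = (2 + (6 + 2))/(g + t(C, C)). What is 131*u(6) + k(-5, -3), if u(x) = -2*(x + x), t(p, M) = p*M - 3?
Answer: -59726/19 ≈ -3143.5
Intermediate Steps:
t(p, M) = -3 + M*p (t(p, M) = M*p - 3 = -3 + M*p)
u(x) = -4*x
k(C, g) = 10/(-3 + g + C**2) (k(C, g) = (2 + (6 + 2))/(g + (-3 + C*C)) = (2 + 8)/(g + (-3 + C**2)) = 10/(-3 + g + C**2))
131*u(6) + k(-5, -3) = 131*(-4*6) + 10/(-3 - 3 + (-5)**2) = 131*(-24) + 10/(-3 - 3 + 25) = -3144 + 10/19 = -59726/19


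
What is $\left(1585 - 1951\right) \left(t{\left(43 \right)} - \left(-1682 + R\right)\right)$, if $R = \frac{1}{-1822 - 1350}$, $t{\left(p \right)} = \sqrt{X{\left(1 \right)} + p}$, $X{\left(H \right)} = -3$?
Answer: $- \frac{16005915}{26} - 732 \sqrt{10} \approx -6.1793 \cdot 10^{5}$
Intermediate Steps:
$t{\left(p \right)} = \sqrt{-3 + p}$
$R = - \frac{1}{3172}$ ($R = \frac{1}{-3172} = - \frac{1}{3172} \approx -0.00031526$)
$\left(1585 - 1951\right) \left(t{\left(43 \right)} - \left(-1682 + R\right)\right) = \left(1585 - 1951\right) \left(\sqrt{-3 + 43} + \left(1682 - - \frac{1}{3172}\right)\right) = - 366 \left(\sqrt{40} + \left(1682 + \frac{1}{3172}\right)\right) = - 366 \left(2 \sqrt{10} + \frac{5335305}{3172}\right) = - 366 \left(\frac{5335305}{3172} + 2 \sqrt{10}\right) = - \frac{16005915}{26} - 732 \sqrt{10}$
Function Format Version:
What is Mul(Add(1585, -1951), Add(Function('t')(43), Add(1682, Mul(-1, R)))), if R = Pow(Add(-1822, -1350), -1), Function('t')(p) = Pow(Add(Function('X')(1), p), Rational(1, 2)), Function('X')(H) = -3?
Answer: Add(Rational(-16005915, 26), Mul(-732, Pow(10, Rational(1, 2)))) ≈ -6.1793e+5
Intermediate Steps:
Function('t')(p) = Pow(Add(-3, p), Rational(1, 2))
R = Rational(-1, 3172) (R = Pow(-3172, -1) = Rational(-1, 3172) ≈ -0.00031526)
Mul(Add(1585, -1951), Add(Function('t')(43), Add(1682, Mul(-1, R)))) = Mul(Add(1585, -1951), Add(Pow(Add(-3, 43), Rational(1, 2)), Add(1682, Mul(-1, Rational(-1, 3172))))) = Mul(-366, Add(Pow(40, Rational(1, 2)), Add(1682, Rational(1, 3172)))) = Mul(-366, Add(Mul(2, Pow(10, Rational(1, 2))), Rational(5335305, 3172))) = Mul(-366, Add(Rational(5335305, 3172), Mul(2, Pow(10, Rational(1, 2))))) = Add(Rational(-16005915, 26), Mul(-732, Pow(10, Rational(1, 2))))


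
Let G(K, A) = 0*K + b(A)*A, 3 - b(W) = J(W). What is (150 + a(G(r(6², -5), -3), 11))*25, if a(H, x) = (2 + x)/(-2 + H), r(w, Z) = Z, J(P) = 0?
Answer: 40925/11 ≈ 3720.5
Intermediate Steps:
b(W) = 3 (b(W) = 3 - 1*0 = 3 + 0 = 3)
G(K, A) = 3*A (G(K, A) = 0*K + 3*A = 0 + 3*A = 3*A)
a(H, x) = (2 + x)/(-2 + H)
(150 + a(G(r(6², -5), -3), 11))*25 = (150 + (2 + 11)/(-2 + 3*(-3)))*25 = (150 + 13/(-2 - 9))*25 = (150 + 13/(-11))*25 = (150 - 1/11*13)*25 = (150 - 13/11)*25 = (1637/11)*25 = 40925/11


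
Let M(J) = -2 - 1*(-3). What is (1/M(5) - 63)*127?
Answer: -7874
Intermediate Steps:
M(J) = 1 (M(J) = -2 + 3 = 1)
(1/M(5) - 63)*127 = (1/1 - 63)*127 = (1 - 63)*127 = -62*127 = -7874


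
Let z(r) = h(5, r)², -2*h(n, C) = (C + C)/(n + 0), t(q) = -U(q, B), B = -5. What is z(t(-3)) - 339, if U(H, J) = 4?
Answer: -8459/25 ≈ -338.36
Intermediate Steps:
t(q) = -4 (t(q) = -1*4 = -4)
h(n, C) = -C/n (h(n, C) = -(C + C)/(2*(n + 0)) = -2*C/(2*n) = -C/n)
z(r) = r²/25 (z(r) = (-1*r/5)² = (-1*r*⅕)² = (-r/5)² = r²/25)
z(t(-3)) - 339 = (1/25)*(-4)² - 339 = (1/25)*16 - 339 = 16/25 - 339 = -8459/25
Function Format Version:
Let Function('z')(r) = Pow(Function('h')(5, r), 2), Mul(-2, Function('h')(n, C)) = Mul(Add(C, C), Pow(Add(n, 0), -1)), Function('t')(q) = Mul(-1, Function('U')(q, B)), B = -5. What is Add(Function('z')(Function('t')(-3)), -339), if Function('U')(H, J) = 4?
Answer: Rational(-8459, 25) ≈ -338.36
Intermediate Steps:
Function('t')(q) = -4 (Function('t')(q) = Mul(-1, 4) = -4)
Function('h')(n, C) = Mul(-1, C, Pow(n, -1)) (Function('h')(n, C) = Mul(Rational(-1, 2), Mul(Add(C, C), Pow(Add(n, 0), -1))) = Mul(Rational(-1, 2), Mul(Mul(2, C), Pow(n, -1))) = Mul(Rational(-1, 2), Mul(2, C, Pow(n, -1))) = Mul(-1, C, Pow(n, -1)))
Function('z')(r) = Mul(Rational(1, 25), Pow(r, 2)) (Function('z')(r) = Pow(Mul(-1, r, Pow(5, -1)), 2) = Pow(Mul(-1, r, Rational(1, 5)), 2) = Pow(Mul(Rational(-1, 5), r), 2) = Mul(Rational(1, 25), Pow(r, 2)))
Add(Function('z')(Function('t')(-3)), -339) = Add(Mul(Rational(1, 25), Pow(-4, 2)), -339) = Add(Mul(Rational(1, 25), 16), -339) = Add(Rational(16, 25), -339) = Rational(-8459, 25)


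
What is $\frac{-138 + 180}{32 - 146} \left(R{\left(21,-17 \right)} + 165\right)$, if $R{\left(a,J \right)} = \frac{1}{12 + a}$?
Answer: $- \frac{38122}{627} \approx -60.801$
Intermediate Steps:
$\frac{-138 + 180}{32 - 146} \left(R{\left(21,-17 \right)} + 165\right) = \frac{-138 + 180}{32 - 146} \left(\frac{1}{12 + 21} + 165\right) = \frac{42}{-114} \left(\frac{1}{33} + 165\right) = 42 \left(- \frac{1}{114}\right) \left(\frac{1}{33} + 165\right) = \left(- \frac{7}{19}\right) \frac{5446}{33} = - \frac{38122}{627}$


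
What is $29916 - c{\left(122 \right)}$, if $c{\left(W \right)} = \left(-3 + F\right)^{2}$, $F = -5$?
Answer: $29852$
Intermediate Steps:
$c{\left(W \right)} = 64$ ($c{\left(W \right)} = \left(-3 - 5\right)^{2} = \left(-8\right)^{2} = 64$)
$29916 - c{\left(122 \right)} = 29916 - 64 = 29852$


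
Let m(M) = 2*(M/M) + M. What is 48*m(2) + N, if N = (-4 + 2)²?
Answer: 196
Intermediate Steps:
m(M) = 2 + M (m(M) = 2*1 + M = 2 + M)
N = 4 (N = (-2)² = 4)
48*m(2) + N = 48*(2 + 2) + 4 = 48*4 + 4 = 192 + 4 = 196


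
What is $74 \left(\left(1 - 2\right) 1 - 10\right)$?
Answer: $-814$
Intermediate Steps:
$74 \left(\left(1 - 2\right) 1 - 10\right) = 74 \left(\left(-1\right) 1 - 10\right) = 74 \left(-1 - 10\right) = 74 \left(-11\right) = -814$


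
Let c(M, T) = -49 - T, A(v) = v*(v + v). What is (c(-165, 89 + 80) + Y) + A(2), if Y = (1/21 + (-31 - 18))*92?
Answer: -98986/21 ≈ -4713.6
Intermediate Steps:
Y = -94576/21 (Y = (1/21 - 49)*92 = -1028/21*92 = -94576/21 ≈ -4503.6)
A(v) = 2*v² (A(v) = v*(2*v) = 2*v²)
(c(-165, 89 + 80) + Y) + A(2) = ((-49 - (89 + 80)) - 94576/21) + 2*2² = ((-49 - 1*169) - 94576/21) + 2*4 = ((-49 - 169) - 94576/21) + 8 = (-218 - 94576/21) + 8 = -99154/21 + 8 = -98986/21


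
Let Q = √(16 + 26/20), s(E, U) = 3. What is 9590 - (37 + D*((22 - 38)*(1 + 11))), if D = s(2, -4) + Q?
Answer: 10129 + 96*√1730/5 ≈ 10928.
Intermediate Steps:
Q = √1730/10 (Q = √(16 + 26*(1/20)) = √(16 + 13/10) = √(173/10) = √1730/10 ≈ 4.1593)
D = 3 + √1730/10 ≈ 7.1593
9590 - (37 + D*((22 - 38)*(1 + 11))) = 9590 - (37 + (3 + √1730/10)*((22 - 38)*(1 + 11))) = 9590 - (37 + (3 + √1730/10)*(-16*12)) = 9590 - (37 + (3 + √1730/10)*(-192)) = 9590 - (37 + (-576 - 96*√1730/5)) = 9590 - (-539 - 96*√1730/5) = 9590 + (539 + 96*√1730/5) = 10129 + 96*√1730/5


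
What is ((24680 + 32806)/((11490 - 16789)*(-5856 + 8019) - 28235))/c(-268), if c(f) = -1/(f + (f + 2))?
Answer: -590337/220961 ≈ -2.6717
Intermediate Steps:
c(f) = -1/(2 + 2*f) (c(f) = -1/(f + (2 + f)) = -1/(2 + 2*f))
((24680 + 32806)/((11490 - 16789)*(-5856 + 8019) - 28235))/c(-268) = ((24680 + 32806)/((11490 - 16789)*(-5856 + 8019) - 28235))/((-1/(2 + 2*(-268)))) = (57486/(-5299*2163 - 28235))/((-1/(2 - 536))) = (57486/(-11461737 - 28235))/((-1/(-534))) = (57486/(-11489972))/((-1*(-1/534))) = (57486*(-1/11489972))/(1/534) = -2211/441922*534 = -590337/220961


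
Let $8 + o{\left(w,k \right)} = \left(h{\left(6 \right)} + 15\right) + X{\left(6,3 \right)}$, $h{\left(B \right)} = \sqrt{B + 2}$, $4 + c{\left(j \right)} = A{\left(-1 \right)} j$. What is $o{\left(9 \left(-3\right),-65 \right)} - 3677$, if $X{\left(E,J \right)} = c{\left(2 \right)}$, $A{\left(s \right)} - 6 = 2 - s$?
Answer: $-3656 + 2 \sqrt{2} \approx -3653.2$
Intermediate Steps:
$A{\left(s \right)} = 8 - s$ ($A{\left(s \right)} = 6 - \left(-2 + s\right) = 8 - s$)
$c{\left(j \right)} = -4 + 9 j$ ($c{\left(j \right)} = -4 + \left(8 - -1\right) j = -4 + \left(8 + 1\right) j = -4 + 9 j$)
$X{\left(E,J \right)} = 14$ ($X{\left(E,J \right)} = -4 + 9 \cdot 2 = -4 + 18 = 14$)
$h{\left(B \right)} = \sqrt{2 + B}$
$o{\left(w,k \right)} = 21 + 2 \sqrt{2}$ ($o{\left(w,k \right)} = -8 + \left(\left(\sqrt{2 + 6} + 15\right) + 14\right) = -8 + \left(\left(\sqrt{8} + 15\right) + 14\right) = -8 + \left(\left(2 \sqrt{2} + 15\right) + 14\right) = -8 + \left(\left(15 + 2 \sqrt{2}\right) + 14\right) = -8 + \left(29 + 2 \sqrt{2}\right) = 21 + 2 \sqrt{2}$)
$o{\left(9 \left(-3\right),-65 \right)} - 3677 = \left(21 + 2 \sqrt{2}\right) - 3677 = -3656 + 2 \sqrt{2}$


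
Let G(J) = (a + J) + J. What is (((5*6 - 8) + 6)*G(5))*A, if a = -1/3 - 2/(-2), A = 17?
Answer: 15232/3 ≈ 5077.3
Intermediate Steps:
a = 2/3 (a = -1*1/3 - 2*(-1/2) = -1/3 + 1 = 2/3 ≈ 0.66667)
G(J) = 2/3 + 2*J (G(J) = (2/3 + J) + J = 2/3 + 2*J)
(((5*6 - 8) + 6)*G(5))*A = (((5*6 - 8) + 6)*(2/3 + 2*5))*17 = (((30 - 8) + 6)*(2/3 + 10))*17 = ((22 + 6)*(32/3))*17 = (28*(32/3))*17 = (896/3)*17 = 15232/3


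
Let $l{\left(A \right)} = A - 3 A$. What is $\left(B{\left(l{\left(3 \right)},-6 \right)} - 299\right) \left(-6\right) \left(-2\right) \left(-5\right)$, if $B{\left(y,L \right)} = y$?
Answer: $18300$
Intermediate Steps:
$l{\left(A \right)} = - 2 A$
$\left(B{\left(l{\left(3 \right)},-6 \right)} - 299\right) \left(-6\right) \left(-2\right) \left(-5\right) = \left(\left(-2\right) 3 - 299\right) \left(-6\right) \left(-2\right) \left(-5\right) = \left(-6 - 299\right) 12 \left(-5\right) = \left(-305\right) \left(-60\right) = 18300$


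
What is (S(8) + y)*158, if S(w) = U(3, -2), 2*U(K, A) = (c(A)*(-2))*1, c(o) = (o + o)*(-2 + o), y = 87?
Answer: 11218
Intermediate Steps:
c(o) = 2*o*(-2 + o) (c(o) = (2*o)*(-2 + o) = 2*o*(-2 + o))
U(K, A) = -2*A*(-2 + A) (U(K, A) = (((2*A*(-2 + A))*(-2))*1)/2 = (-4*A*(-2 + A)*1)/2 = (-4*A*(-2 + A))/2 = -2*A*(-2 + A))
S(w) = -16 (S(w) = 2*(-2)*(2 - 1*(-2)) = 2*(-2)*(2 + 2) = 2*(-2)*4 = -16)
(S(8) + y)*158 = (-16 + 87)*158 = 71*158 = 11218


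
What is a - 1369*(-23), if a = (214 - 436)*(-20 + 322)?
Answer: -35557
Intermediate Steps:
a = -67044 (a = -222*302 = -67044)
a - 1369*(-23) = -67044 - 1369*(-23) = -67044 + 31487 = -35557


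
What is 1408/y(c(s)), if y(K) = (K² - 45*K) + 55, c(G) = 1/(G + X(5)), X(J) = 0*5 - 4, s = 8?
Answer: 22528/701 ≈ 32.137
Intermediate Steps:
X(J) = -4 (X(J) = 0 - 4 = -4)
c(G) = 1/(-4 + G) (c(G) = 1/(G - 4) = 1/(-4 + G))
y(K) = 55 + K² - 45*K
1408/y(c(s)) = 1408/(55 + (1/(-4 + 8))² - 45/(-4 + 8)) = 1408/(55 + (1/4)² - 45/4) = 1408/(55 + (¼)² - 45*¼) = 1408/(55 + 1/16 - 45/4) = 1408/(701/16) = 1408*(16/701) = 22528/701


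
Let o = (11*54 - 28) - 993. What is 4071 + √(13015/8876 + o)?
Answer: 4071 + I*√8381245103/4438 ≈ 4071.0 + 20.628*I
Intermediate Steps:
o = -427 (o = (594 - 28) - 993 = 566 - 993 = -427)
4071 + √(13015/8876 + o) = 4071 + √(13015/8876 - 427) = 4071 + √(-3777037/8876) = 4071 + I*√8381245103/4438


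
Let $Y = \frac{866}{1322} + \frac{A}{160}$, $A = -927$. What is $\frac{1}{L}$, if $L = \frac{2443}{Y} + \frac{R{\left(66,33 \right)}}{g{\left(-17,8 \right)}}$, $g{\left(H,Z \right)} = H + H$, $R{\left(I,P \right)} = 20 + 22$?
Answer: $- \frac{9238939}{4403731367} \approx -0.002098$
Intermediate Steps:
$R{\left(I,P \right)} = 42$
$g{\left(H,Z \right)} = 2 H$
$Y = - \frac{543467}{105760}$ ($Y = \frac{866}{1322} - \frac{927}{160} = 866 \cdot \frac{1}{1322} - \frac{927}{160} = \frac{433}{661} - \frac{927}{160} = - \frac{543467}{105760} \approx -5.1387$)
$L = - \frac{4403731367}{9238939}$ ($L = \frac{2443}{- \frac{543467}{105760}} + \frac{42}{2 \left(-17\right)} = 2443 \left(- \frac{105760}{543467}\right) + \frac{42}{-34} = - \frac{258371680}{543467} + 42 \left(- \frac{1}{34}\right) = - \frac{258371680}{543467} - \frac{21}{17} = - \frac{4403731367}{9238939} \approx -476.65$)
$\frac{1}{L} = \frac{1}{- \frac{4403731367}{9238939}} = - \frac{9238939}{4403731367}$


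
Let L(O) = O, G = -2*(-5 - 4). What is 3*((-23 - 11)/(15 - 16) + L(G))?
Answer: 156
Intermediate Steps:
G = 18 (G = -2*(-9) = 18)
3*((-23 - 11)/(15 - 16) + L(G)) = 3*((-23 - 11)/(15 - 16) + 18) = 3*(-34/(-1) + 18) = 3*(-34*(-1) + 18) = 3*(34 + 18) = 3*52 = 156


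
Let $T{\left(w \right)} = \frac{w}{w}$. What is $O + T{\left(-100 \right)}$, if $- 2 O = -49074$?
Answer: $24538$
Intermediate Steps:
$T{\left(w \right)} = 1$
$O = 24537$ ($O = \left(- \frac{1}{2}\right) \left(-49074\right) = 24537$)
$O + T{\left(-100 \right)} = 24537 + 1 = 24538$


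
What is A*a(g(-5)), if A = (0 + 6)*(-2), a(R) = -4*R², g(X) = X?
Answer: 1200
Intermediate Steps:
A = -12 (A = 6*(-2) = -12)
A*a(g(-5)) = -(-48)*(-5)² = -(-48)*25 = -12*(-100) = 1200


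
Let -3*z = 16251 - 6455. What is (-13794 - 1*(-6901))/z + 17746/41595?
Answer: 1033982821/407464620 ≈ 2.5376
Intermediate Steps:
z = -9796/3 (z = -(16251 - 6455)/3 = -⅓*9796 = -9796/3 ≈ -3265.3)
(-13794 - 1*(-6901))/z + 17746/41595 = (-13794 - 1*(-6901))/(-9796/3) + 17746/41595 = (-13794 + 6901)*(-3/9796) + 17746*(1/41595) = -6893*(-3/9796) + 17746/41595 = 20679/9796 + 17746/41595 = 1033982821/407464620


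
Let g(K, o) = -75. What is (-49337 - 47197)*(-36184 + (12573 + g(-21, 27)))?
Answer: 2286504324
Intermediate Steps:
(-49337 - 47197)*(-36184 + (12573 + g(-21, 27))) = (-49337 - 47197)*(-36184 + (12573 - 75)) = -96534*(-36184 + 12498) = -96534*(-23686) = 2286504324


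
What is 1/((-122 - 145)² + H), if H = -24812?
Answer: 1/46477 ≈ 2.1516e-5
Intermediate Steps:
1/((-122 - 145)² + H) = 1/((-122 - 145)² - 24812) = 1/((-267)² - 24812) = 1/(71289 - 24812) = 1/46477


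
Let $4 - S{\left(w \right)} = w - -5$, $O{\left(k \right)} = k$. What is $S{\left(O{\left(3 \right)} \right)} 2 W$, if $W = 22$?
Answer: $-176$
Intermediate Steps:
$S{\left(w \right)} = -1 - w$ ($S{\left(w \right)} = 4 - \left(w - -5\right) = 4 - \left(w + 5\right) = 4 - \left(5 + w\right) = -1 - w$)
$S{\left(O{\left(3 \right)} \right)} 2 W = \left(-1 - 3\right) 2 \cdot 22 = \left(-4\right) 2 \cdot 22 = \left(-8\right) 22 = -176$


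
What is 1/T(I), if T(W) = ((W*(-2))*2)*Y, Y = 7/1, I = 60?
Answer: -1/1680 ≈ -0.00059524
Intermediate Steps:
Y = 7 (Y = 7*1 = 7)
T(W) = -28*W (T(W) = ((W*(-2))*2)*7 = (-2*W*2)*7 = -4*W*7 = -28*W)
1/T(I) = 1/(-28*60) = 1/(-1680) = -1/1680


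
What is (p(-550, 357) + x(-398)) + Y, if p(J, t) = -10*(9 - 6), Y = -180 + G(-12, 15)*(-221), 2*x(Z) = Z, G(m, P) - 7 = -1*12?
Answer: 696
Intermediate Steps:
G(m, P) = -5 (G(m, P) = 7 - 1*12 = 7 - 12 = -5)
x(Z) = Z/2
Y = 925 (Y = -180 - 5*(-221) = -180 + 1105 = 925)
p(J, t) = -30 (p(J, t) = -10*3 = -30)
(p(-550, 357) + x(-398)) + Y = (-30 + (½)*(-398)) + 925 = (-30 - 199) + 925 = -229 + 925 = 696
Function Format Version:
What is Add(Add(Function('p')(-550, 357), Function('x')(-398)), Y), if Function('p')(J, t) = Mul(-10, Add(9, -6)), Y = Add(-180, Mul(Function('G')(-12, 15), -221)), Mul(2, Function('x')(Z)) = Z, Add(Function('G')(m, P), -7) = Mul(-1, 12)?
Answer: 696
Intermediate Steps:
Function('G')(m, P) = -5 (Function('G')(m, P) = Add(7, Mul(-1, 12)) = Add(7, -12) = -5)
Function('x')(Z) = Mul(Rational(1, 2), Z)
Y = 925 (Y = Add(-180, Mul(-5, -221)) = Add(-180, 1105) = 925)
Function('p')(J, t) = -30 (Function('p')(J, t) = Mul(-10, 3) = -30)
Add(Add(Function('p')(-550, 357), Function('x')(-398)), Y) = Add(Add(-30, Mul(Rational(1, 2), -398)), 925) = Add(Add(-30, -199), 925) = Add(-229, 925) = 696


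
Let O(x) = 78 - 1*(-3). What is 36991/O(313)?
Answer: 36991/81 ≈ 456.68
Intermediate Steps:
O(x) = 81 (O(x) = 78 + 3 = 81)
36991/O(313) = 36991/81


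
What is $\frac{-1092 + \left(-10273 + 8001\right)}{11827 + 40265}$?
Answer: $- \frac{841}{13023} \approx -0.064578$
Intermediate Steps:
$\frac{-1092 + \left(-10273 + 8001\right)}{11827 + 40265} = \frac{-1092 - 2272}{52092} = \left(-3364\right) \frac{1}{52092} = - \frac{841}{13023}$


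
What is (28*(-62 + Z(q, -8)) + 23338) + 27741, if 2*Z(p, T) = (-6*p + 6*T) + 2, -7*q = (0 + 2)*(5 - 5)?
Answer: 48699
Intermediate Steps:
q = 0 (q = -(0 + 2)*(5 - 5)/7 = -2*0/7 = -⅐*0 = 0)
Z(p, T) = 1 - 3*p + 3*T (Z(p, T) = ((-6*p + 6*T) + 2)/2 = (2 - 6*p + 6*T)/2 = 1 - 3*p + 3*T)
(28*(-62 + Z(q, -8)) + 23338) + 27741 = (28*(-62 + (1 - 3*0 + 3*(-8))) + 23338) + 27741 = (28*(-62 + (1 + 0 - 24)) + 23338) + 27741 = (28*(-62 - 23) + 23338) + 27741 = (28*(-85) + 23338) + 27741 = (-2380 + 23338) + 27741 = 20958 + 27741 = 48699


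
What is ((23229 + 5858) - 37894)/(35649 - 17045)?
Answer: -8807/18604 ≈ -0.47339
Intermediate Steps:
((23229 + 5858) - 37894)/(35649 - 17045) = (29087 - 37894)/18604 = -8807*1/18604 = -8807/18604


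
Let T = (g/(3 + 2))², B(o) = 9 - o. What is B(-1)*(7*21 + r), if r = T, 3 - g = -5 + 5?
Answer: 7368/5 ≈ 1473.6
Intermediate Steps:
g = 3 (g = 3 - (-5 + 5) = 3 - 1*0 = 3 + 0 = 3)
T = 9/25 (T = (3/(3 + 2))² = (3/5)² = ((⅕)*3)² = (⅗)² = 9/25 ≈ 0.36000)
r = 9/25 ≈ 0.36000
B(-1)*(7*21 + r) = (9 - 1*(-1))*(7*21 + 9/25) = (9 + 1)*(147 + 9/25) = 10*(3684/25) = 7368/5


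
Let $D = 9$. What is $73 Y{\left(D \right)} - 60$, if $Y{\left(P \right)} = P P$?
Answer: $5853$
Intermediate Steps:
$Y{\left(P \right)} = P^{2}$
$73 Y{\left(D \right)} - 60 = 73 \cdot 9^{2} - 60 = 73 \cdot 81 - 60 = 5913 - 60 = 5853$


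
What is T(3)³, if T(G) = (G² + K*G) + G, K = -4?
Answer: 0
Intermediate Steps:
T(G) = G² - 3*G (T(G) = (G² - 4*G) + G = G² - 3*G)
T(3)³ = (3*(-3 + 3))³ = (3*0)³ = 0³ = 0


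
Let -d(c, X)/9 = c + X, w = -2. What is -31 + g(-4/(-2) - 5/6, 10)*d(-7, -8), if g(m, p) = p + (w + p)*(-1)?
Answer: 239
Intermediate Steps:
g(m, p) = 2 (g(m, p) = p + (-2 + p)*(-1) = p + (2 - p) = 2)
d(c, X) = -9*X - 9*c (d(c, X) = -9*(c + X) = -9*(X + c) = -9*X - 9*c)
-31 + g(-4/(-2) - 5/6, 10)*d(-7, -8) = -31 + 2*(-9*(-8) - 9*(-7)) = -31 + 2*(72 + 63) = -31 + 2*135 = -31 + 270 = 239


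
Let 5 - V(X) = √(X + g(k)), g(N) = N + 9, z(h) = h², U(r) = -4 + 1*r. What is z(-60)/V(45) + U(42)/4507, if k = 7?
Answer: -2253462/4507 - 100*√61 ≈ -1281.0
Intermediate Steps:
U(r) = -4 + r
g(N) = 9 + N
V(X) = 5 - √(16 + X) (V(X) = 5 - √(X + (9 + 7)) = 5 - √(X + 16) = 5 - √(16 + X))
z(-60)/V(45) + U(42)/4507 = (-60)²/(5 - √(16 + 45)) + (-4 + 42)/4507 = 3600/(5 - √61) + 38*(1/4507) = 3600/(5 - √61) + 38/4507 = 38/4507 + 3600/(5 - √61)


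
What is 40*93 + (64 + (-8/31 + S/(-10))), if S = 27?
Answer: 1172123/310 ≈ 3781.0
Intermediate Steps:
40*93 + (64 + (-8/31 + S/(-10))) = 40*93 + (64 + (-8/31 + 27/(-10))) = 3720 + (64 + (-8*1/31 + 27*(-⅒))) = 3720 + (64 + (-8/31 - 27/10)) = 3720 + (64 - 917/310) = 3720 + 18923/310 = 1172123/310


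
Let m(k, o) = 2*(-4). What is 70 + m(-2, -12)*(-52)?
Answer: 486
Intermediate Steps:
m(k, o) = -8
70 + m(-2, -12)*(-52) = 70 - 8*(-52) = 70 + 416 = 486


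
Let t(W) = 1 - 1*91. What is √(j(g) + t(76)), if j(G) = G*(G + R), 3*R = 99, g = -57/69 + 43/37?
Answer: 2*I*√14266139/851 ≈ 8.8767*I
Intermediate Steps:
t(W) = -90 (t(W) = 1 - 91 = -90)
g = 286/851 (g = -57*1/69 + 43*(1/37) = -19/23 + 43/37 = 286/851 ≈ 0.33608)
R = 33 (R = (⅓)*99 = 33)
j(G) = G*(33 + G) (j(G) = G*(G + 33) = G*(33 + G))
√(j(g) + t(76)) = √(286*(33 + 286/851)/851 - 90) = √((286/851)*(28369/851) - 90) = √(8113534/724201 - 90) = √(-57064556/724201) = 2*I*√14266139/851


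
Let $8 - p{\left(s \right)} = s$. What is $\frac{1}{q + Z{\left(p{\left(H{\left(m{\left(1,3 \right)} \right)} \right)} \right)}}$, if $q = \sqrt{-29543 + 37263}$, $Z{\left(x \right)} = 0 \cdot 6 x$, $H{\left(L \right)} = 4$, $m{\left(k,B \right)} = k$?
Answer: $\frac{\sqrt{1930}}{3860} \approx 0.011381$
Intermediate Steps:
$p{\left(s \right)} = 8 - s$
$Z{\left(x \right)} = 0$ ($Z{\left(x \right)} = 0 x = 0$)
$q = 2 \sqrt{1930}$ ($q = \sqrt{7720} = 2 \sqrt{1930} \approx 87.864$)
$\frac{1}{q + Z{\left(p{\left(H{\left(m{\left(1,3 \right)} \right)} \right)} \right)}} = \frac{1}{2 \sqrt{1930} + 0} = \frac{1}{2 \sqrt{1930}} = \frac{\sqrt{1930}}{3860}$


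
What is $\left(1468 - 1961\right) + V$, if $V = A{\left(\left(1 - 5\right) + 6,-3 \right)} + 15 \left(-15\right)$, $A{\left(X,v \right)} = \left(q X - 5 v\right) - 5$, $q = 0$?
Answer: $-708$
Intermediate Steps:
$A{\left(X,v \right)} = -5 - 5 v$ ($A{\left(X,v \right)} = \left(0 X - 5 v\right) - 5 = \left(0 - 5 v\right) - 5 = - 5 v - 5 = -5 - 5 v$)
$V = -215$ ($V = \left(-5 - -15\right) + 15 \left(-15\right) = \left(-5 + 15\right) - 225 = 10 - 225 = -215$)
$\left(1468 - 1961\right) + V = \left(1468 - 1961\right) - 215 = -493 - 215 = -708$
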